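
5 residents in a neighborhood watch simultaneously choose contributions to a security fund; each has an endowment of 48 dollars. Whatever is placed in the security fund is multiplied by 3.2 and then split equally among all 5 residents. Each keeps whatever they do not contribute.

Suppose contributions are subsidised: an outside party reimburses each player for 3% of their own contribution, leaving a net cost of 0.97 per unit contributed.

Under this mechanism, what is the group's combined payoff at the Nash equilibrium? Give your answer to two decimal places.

With the mechanism, a contributed unit returns (3.2/5) / 0.97 = 0.6598 per unit of net cost — still below 1 — so contributing 0 remains dominant for every player.
At the Nash equilibrium no one contributes; group total payoff = 5 × 48 = 240.

240.00 dollars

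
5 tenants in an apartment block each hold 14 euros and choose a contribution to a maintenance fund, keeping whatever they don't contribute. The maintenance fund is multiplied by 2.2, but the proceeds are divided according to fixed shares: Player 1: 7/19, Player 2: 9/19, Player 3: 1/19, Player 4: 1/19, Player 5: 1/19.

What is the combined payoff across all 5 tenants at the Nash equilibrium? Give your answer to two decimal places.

86.80 euros

Player j's private return per contributed unit is 2.2 × (j's share). Contributing is weakly dominant for j when that share is at least 1/2.2 = 0.4545, and contributing 0 is dominant otherwise.
Only Player 2 (9/19) clears that bar, contributing 14; the remaining 4 contribute 0. Total contributed: 14.
The maintenance fund pays out 2.2 × 14 = 30.80 in total (split across the unequal shares, but the aggregate is all that matters for the group sum).
The 4 free-riders keep 14 each, adding 56. Group total = 56 + 30.80 = 86.80.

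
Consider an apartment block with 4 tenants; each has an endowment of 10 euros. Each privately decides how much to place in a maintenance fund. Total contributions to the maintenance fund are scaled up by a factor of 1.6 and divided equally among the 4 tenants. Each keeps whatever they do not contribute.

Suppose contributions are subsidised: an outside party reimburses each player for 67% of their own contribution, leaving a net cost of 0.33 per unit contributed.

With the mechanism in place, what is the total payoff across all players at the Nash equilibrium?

The effective private return per unit is now (1.6/4) / 0.33 = 1.2121 > 1, so every player's dominant strategy flips to full contribution.
So the Nash equilibrium is full contribution by all 4; the group earns 4 × (10 × 0.67 + 1.6 × 10) = 90.80.

90.80 euros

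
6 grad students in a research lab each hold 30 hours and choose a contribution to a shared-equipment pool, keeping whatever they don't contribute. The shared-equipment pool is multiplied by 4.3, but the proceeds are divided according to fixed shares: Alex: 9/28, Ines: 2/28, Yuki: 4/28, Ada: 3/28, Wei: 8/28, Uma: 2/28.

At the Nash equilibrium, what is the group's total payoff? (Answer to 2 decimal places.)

378.00 hours

Each unit j contributes comes back to j as 4.3 × (j's share), so j prefers to contribute only if that share exceeds 1/4.3 = 0.2326; otherwise keeping the unit dominates.
Alex and Wei are above the threshold, contributing 30 each; the remaining 4 contribute 0. Total contributed: 60.
The shared-equipment pool pays out 4.3 × 60 = 258.00 in total (split across the unequal shares, but the aggregate is all that matters for the group sum).
The 4 free-riders keep 30 each, adding 120. Group total = 120 + 258.00 = 378.00.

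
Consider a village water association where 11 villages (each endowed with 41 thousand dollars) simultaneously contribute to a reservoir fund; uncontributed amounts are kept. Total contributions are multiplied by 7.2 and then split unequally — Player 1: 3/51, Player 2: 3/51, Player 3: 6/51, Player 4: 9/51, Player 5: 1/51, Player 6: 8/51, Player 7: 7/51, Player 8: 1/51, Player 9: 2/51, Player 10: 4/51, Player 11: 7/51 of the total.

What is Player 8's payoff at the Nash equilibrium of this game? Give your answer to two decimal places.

52.58 thousand dollars

For player j, contributing a unit is worthwhile iff 7.2 × (j's share) ≥ 1, i.e. iff j's share is at least 0.1389.
Player 4 and Player 6 clear that bar, contributing 41 each; the remaining 9 contribute 0. Total contributed: 82.
Player 8 keeps 41 and receives 7.2 × 82 × 1/51 = 11.58 from the reservoir fund, for a payoff of 52.58.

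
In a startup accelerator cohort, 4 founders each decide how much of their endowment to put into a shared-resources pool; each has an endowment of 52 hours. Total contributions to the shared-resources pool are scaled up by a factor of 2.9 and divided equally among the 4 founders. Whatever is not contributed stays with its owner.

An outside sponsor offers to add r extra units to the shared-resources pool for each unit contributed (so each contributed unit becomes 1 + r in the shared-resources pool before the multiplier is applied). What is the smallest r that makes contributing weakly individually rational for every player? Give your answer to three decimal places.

0.379

With matching at rate r, one contributed unit becomes (1 + r) in the shared-resources pool and returns 2.9 × (1 + r) / 4 to the contributor.
Setting this equal to 1: 1 + r = 4/2.9 = 1.3793.
So the minimum matching rate is r = 1.3793 − 1 = 0.379.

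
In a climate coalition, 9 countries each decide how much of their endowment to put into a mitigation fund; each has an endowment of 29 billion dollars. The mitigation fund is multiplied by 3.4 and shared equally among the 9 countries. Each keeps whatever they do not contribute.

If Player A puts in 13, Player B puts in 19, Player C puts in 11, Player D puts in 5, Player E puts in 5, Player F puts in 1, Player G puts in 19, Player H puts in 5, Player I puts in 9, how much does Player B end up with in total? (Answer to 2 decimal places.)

Total contributed: 13 + 19 + 11 + 5 + 5 + 1 + 19 + 5 + 9 = 87.
Each receives 3.4 × 87 / 9 = 32.87 from the mitigation fund.
Player B keeps 29 − 19 = 10, so Player B's payoff is 10 + 32.87 = 42.87.

42.87 billion dollars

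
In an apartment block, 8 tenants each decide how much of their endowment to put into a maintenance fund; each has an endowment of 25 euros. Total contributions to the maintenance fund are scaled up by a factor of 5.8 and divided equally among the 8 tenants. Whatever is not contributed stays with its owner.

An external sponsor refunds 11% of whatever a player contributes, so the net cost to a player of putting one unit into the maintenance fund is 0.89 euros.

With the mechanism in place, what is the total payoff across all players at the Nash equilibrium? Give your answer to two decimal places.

Even with the mechanism, each unit contributed returns only (5.8/8) / 0.89 = 0.8146 per unit of net cost, so contributing nothing is still dominant.
Everyone keeps their endowment and the group total is 8 × 25 = 200.

200.00 euros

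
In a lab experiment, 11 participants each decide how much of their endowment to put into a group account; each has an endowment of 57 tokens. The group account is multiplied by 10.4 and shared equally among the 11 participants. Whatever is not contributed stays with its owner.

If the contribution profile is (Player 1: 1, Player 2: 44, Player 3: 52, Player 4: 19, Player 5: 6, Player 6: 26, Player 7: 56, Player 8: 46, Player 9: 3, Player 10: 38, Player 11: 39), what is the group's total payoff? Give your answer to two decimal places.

Total contributed: 1 + 44 + 52 + 19 + 6 + 26 + 56 + 46 + 3 + 38 + 39 = 330; total kept: 11 × 57 − 330 = 297.
The group account pays out 10.4 × 330 = 3432.00 in aggregate.
Group total = 297 + 3432.00 = 3729.00.

3729.00 tokens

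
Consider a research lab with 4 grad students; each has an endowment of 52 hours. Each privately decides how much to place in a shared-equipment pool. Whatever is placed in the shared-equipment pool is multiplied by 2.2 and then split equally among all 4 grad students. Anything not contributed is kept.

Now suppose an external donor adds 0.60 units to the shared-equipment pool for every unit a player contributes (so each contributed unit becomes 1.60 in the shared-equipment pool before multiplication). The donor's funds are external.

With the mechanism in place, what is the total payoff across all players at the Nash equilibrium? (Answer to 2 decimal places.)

208.00 hours

With the mechanism, a contributed unit returns 2.2 × 1.60 / 4 = 0.8800 per unit of net cost — still below 1 — so contributing 0 remains dominant for every player.
Everyone keeps their endowment and the group total is 4 × 52 = 208.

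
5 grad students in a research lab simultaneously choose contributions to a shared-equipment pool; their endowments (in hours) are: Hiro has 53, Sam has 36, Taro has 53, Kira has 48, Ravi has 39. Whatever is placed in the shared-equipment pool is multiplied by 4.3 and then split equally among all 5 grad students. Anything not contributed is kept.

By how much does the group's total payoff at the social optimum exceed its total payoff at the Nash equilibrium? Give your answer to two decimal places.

755.70 hours

The private return per contributed unit is 4.3/5 = 0.8600 < 1 for every player regardless of endowment, so the Nash equilibrium is zero contribution and the group total is Σ E_j = 53 + 36 + 53 + 48 + 39 = 229.
Each contributed unit returns 4.300 to the group, so the social optimum is full contribution by everyone: group total = 4.300 × 229 = 984.70.
Efficiency loss = (4.300 − 1) × 229 = 755.70.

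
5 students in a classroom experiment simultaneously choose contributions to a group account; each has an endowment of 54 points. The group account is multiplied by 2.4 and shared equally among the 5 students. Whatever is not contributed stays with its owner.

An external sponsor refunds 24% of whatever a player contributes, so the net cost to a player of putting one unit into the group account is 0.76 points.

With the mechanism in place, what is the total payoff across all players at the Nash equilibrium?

270.00 points

With the mechanism, a contributed unit returns (2.4/5) / 0.76 = 0.6316 per unit of net cost — still below 1 — so contributing 0 remains dominant for every player.
Everyone keeps their endowment and the group total is 5 × 54 = 270.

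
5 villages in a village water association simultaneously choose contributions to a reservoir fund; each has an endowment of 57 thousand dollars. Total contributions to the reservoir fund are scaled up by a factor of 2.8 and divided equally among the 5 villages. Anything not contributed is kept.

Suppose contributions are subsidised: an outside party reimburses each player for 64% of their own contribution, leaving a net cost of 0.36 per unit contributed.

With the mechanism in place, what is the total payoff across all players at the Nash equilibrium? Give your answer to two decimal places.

Under the mechanism each unit contributed yields (2.8/5) / 0.36 = 1.5556 back to its contributor per unit of net cost, which exceeds 1, making full contribution the dominant choice for everyone.
So the Nash equilibrium is full contribution by all 5; the group earns 5 × (57 × 0.64 + 2.8 × 57) = 980.40.

980.40 thousand dollars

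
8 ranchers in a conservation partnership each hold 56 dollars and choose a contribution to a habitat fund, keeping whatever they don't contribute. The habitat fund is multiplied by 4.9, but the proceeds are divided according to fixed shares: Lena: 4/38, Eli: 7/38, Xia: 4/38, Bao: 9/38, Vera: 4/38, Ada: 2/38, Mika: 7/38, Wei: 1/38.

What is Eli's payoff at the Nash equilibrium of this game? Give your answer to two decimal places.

Each unit j contributes comes back to j as 4.9 × (j's share), so j prefers to contribute only if that share exceeds 1/4.9 = 0.2041; otherwise keeping the unit dominates.
Bao alone (share 9/38) is above the threshold, contributing 56; the remaining 7 contribute 0. Total contributed: 56.
Eli keeps 56 and receives 4.9 × 56 × 7/38 = 50.55 from the habitat fund, for a payoff of 106.55.

106.55 dollars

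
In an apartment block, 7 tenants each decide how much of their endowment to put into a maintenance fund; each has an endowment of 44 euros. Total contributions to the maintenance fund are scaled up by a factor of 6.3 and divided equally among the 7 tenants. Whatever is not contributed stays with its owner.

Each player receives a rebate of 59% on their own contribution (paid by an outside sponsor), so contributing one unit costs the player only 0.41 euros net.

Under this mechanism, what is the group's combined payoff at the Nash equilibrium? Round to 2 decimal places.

2122.12 euros

With the mechanism, a contributed unit returns (6.3/7) / 0.41 = 2.1951 per unit of net cost to the contributor — now above 1 — so contributing fully is weakly dominant for every player.
At the Nash equilibrium everyone contributes 44. Group total payoff = 7 × (44 × 0.59 + 6.3 × 44) = 2122.12.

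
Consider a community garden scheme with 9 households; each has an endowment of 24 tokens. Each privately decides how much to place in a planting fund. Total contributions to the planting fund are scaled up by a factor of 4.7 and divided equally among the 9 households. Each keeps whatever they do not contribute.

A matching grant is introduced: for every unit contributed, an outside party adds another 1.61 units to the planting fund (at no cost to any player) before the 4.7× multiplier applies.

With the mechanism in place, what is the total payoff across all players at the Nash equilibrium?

The effective private return per unit is now 4.7 × 2.61 / 9 = 1.3630 > 1, so every player's dominant strategy flips to full contribution.
So the Nash equilibrium is full contribution by all 9; the group earns 4.7 × 2.61 × 216 = 2649.67.

2649.67 tokens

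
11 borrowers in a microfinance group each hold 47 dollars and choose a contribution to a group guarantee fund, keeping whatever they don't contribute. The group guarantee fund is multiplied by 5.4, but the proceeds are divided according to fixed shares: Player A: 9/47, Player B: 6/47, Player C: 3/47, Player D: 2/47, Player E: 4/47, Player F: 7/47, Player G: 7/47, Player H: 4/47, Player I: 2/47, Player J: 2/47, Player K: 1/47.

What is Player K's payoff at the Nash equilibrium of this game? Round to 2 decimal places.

Player j's private return per contributed unit is 5.4 × (j's share). Contributing is weakly dominant for j when that share is at least 1/5.4 = 0.1852, and contributing 0 is dominant otherwise.
The only share above 0.1852 is Player A's 9/47, contributing 47; the remaining 10 contribute 0. Total contributed: 47.
Player K keeps 47 and receives 5.4 × 47 × 1/47 = 5.40 from the group guarantee fund, for a payoff of 52.40.

52.40 dollars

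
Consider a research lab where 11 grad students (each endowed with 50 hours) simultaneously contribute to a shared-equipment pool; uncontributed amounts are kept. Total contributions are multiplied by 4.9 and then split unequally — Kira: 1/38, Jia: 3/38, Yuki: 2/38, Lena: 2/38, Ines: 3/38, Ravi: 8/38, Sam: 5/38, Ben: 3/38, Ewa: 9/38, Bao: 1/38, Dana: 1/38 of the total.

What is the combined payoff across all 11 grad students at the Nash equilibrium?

940.00 hours

For player j, contributing a unit is worthwhile iff 4.9 × (j's share) ≥ 1, i.e. iff j's share is at least 0.2041.
Ravi and Ewa are above the threshold, contributing 50 each; the remaining 9 contribute 0. Total contributed: 100.
The shared-equipment pool pays out 4.9 × 100 = 490.00 in total (split across the unequal shares, but the aggregate is all that matters for the group sum).
The 9 free-riders keep 50 each, adding 450. Group total = 450 + 490.00 = 940.00.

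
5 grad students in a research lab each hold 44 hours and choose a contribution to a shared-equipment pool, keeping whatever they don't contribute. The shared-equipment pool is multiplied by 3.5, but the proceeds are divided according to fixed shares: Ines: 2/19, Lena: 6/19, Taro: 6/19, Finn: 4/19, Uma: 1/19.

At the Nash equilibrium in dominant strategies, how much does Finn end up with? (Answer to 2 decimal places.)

108.84 hours

Player j's private return per contributed unit is 3.5 × (j's share). Contributing is weakly dominant for j when that share is at least 1/3.5 = 0.2857, and contributing 0 is dominant otherwise.
Lena and Taro are above the threshold, contributing 44 each; the remaining 3 contribute 0. Total contributed: 88.
Finn keeps 44 and receives 3.5 × 88 × 4/19 = 64.84 from the shared-equipment pool, for a payoff of 108.84.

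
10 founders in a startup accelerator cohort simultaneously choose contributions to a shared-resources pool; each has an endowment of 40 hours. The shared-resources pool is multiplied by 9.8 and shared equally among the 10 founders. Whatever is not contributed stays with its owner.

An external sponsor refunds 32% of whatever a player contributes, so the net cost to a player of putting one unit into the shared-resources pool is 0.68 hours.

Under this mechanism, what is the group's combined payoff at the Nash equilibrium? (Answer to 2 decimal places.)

Under the mechanism each unit contributed yields (9.8/10) / 0.68 = 1.4412 back to its contributor per unit of net cost, which exceeds 1, making full contribution the dominant choice for everyone.
So the Nash equilibrium is full contribution by all 10; the group earns 10 × (40 × 0.32 + 9.8 × 40) = 4048.00.

4048.00 hours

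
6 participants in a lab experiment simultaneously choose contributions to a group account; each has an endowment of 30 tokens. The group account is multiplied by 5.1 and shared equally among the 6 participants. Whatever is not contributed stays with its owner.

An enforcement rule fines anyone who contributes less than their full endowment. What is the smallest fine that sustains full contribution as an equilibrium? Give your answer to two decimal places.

4.50 tokens

Given the others contribute fully, the best deviation is to contribute 0 (any partial contribution still incurs the fine and gives up units whose private return 0.8500 is below 1).
Deviating from 30 to 0 saves 30 tokens but forfeits the deviator's share of the drop in the group account: 5.1/6 × 30 = 25.50.
So the deviation gain is 30 − 25.50 = 4.50, and the fine must be at least 4.50 tokens to wipe it out.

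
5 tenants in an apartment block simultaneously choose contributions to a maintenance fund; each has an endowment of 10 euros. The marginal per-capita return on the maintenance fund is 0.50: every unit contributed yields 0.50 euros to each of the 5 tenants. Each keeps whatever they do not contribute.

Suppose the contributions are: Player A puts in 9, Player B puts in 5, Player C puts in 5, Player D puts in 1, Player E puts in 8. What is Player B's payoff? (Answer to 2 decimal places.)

19.00 euros

Total contributed: 9 + 5 + 5 + 1 + 8 = 28.
Each receives 0.50 × 28 = 14.00 from the maintenance fund.
Player B keeps 10 − 5 = 5, so Player B's payoff is 5 + 14.00 = 19.00.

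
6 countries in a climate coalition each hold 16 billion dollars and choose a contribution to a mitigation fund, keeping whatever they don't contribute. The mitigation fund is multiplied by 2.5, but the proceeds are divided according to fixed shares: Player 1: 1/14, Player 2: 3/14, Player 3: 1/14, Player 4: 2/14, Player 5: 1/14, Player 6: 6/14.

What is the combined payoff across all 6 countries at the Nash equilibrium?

A player with share s gets back 2.5·s per unit contributed, so full contribution is dominant for anyone with s > 1/2.5 = 0.4000 and zero contribution is dominant for anyone below.
Player 6 alone (share 6/14) is above the threshold, contributing 16; the remaining 5 contribute 0. Total contributed: 16.
The mitigation fund pays out 2.5 × 16 = 40.00 in total (split across the unequal shares, but the aggregate is all that matters for the group sum).
The 5 free-riders keep 16 each, adding 80. Group total = 80 + 40.00 = 120.00.

120.00 billion dollars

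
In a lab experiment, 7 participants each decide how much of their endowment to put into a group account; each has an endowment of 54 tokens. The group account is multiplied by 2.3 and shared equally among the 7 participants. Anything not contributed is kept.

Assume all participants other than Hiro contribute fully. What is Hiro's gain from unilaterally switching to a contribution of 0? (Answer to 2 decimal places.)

Switching from a contribution of 54 to 0 lets Hiro keep an extra 54 tokens, but lowers the group account by 54, which costs Hiro their own share of that drop: 2.3/7 × 54 = 17.74.
Net gain = 54 − 17.74 = 36.26. The private return per contributed unit (0.3286) is below 1, so free-riding is indeed the best response regardless of what the others do.

36.26 tokens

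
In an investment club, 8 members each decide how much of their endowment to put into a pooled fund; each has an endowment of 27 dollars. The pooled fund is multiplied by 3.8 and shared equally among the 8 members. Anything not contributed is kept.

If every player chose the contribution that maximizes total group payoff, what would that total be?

Each contributed unit returns 3.800 to the group as a whole (0.4750 to each of 8 players), which exceeds 1, so the social optimum is full contribution: group total = 3.800 × 216 = 820.80.

820.80 dollars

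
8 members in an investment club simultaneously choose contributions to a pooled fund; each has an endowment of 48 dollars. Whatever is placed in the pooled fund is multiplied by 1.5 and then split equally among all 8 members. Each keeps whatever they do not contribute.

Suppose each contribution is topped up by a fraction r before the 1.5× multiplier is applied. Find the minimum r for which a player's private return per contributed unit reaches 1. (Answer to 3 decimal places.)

With matching at rate r, one contributed unit becomes (1 + r) in the pooled fund and returns 1.5 × (1 + r) / 8 to the contributor.
Setting this equal to 1: 1 + r = 8/1.5 = 5.3333.
So the minimum matching rate is r = 5.3333 − 1 = 4.333.

4.333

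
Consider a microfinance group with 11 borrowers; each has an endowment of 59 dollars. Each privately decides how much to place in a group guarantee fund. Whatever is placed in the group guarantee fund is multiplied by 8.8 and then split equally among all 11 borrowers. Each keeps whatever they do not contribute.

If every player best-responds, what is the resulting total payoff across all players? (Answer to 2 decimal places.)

Each contributed unit returns 8.8/11 = 0.8000 to its contributor — below 1 — so contributing 0 is dominant for every player. At the Nash equilibrium everyone keeps their 59, and the group total is 11 × 59 = 649.

649.00 dollars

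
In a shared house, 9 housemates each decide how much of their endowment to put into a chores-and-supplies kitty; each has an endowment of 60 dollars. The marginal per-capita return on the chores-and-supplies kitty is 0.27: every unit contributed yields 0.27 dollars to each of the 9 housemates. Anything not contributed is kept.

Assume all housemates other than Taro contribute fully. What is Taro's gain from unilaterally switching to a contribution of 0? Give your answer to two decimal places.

Switching from a contribution of 60 to 0 lets Taro keep an extra 60 dollars, but lowers the chores-and-supplies kitty by 60, which costs Taro their own share of that drop: 0.27 × 60 = 16.20.
Net gain = 60 − 16.20 = 43.80. The private return per contributed unit (0.27) is below 1, so free-riding is indeed the best response regardless of what the others do.

43.80 dollars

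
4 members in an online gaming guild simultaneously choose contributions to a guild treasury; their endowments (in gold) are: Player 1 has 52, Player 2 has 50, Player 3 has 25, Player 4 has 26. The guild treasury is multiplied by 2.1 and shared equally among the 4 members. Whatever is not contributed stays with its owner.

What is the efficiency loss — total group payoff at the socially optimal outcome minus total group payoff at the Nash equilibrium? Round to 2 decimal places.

The private return per contributed unit is 2.1/4 = 0.5250 < 1 for every player regardless of endowment, so the Nash equilibrium is zero contribution and the group total is Σ E_j = 52 + 50 + 25 + 26 = 153.
Each contributed unit returns 2.100 to the group, so the social optimum is full contribution by everyone: group total = 2.100 × 153 = 321.30.
Efficiency loss = (2.100 − 1) × 153 = 168.30.

168.30 gold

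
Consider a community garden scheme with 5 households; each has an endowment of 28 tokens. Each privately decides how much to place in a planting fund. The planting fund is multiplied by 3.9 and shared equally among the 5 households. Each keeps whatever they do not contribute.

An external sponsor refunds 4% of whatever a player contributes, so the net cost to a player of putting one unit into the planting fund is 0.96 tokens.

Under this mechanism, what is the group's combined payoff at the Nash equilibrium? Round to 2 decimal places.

140.00 tokens

The effective private return is (3.9/5) / 0.96 = 0.8125, which is still under 1, so the mechanism doesn't change anyone's dominant strategy: zero contribution.
Everyone keeps their endowment and the group total is 5 × 28 = 140.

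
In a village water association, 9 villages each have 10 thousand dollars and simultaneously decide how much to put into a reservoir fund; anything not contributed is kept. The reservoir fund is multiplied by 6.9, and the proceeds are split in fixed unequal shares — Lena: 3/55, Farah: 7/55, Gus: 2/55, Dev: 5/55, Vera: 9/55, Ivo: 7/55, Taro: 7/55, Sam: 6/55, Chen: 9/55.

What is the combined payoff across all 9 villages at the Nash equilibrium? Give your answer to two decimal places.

208.00 thousand dollars

For player j, contributing a unit is worthwhile iff 6.9 × (j's share) ≥ 1, i.e. iff j's share is at least 0.1449.
Vera and Chen are above the threshold, contributing 10 each; the remaining 7 contribute 0. Total contributed: 20.
The reservoir fund pays out 6.9 × 20 = 138.00 in total (split across the unequal shares, but the aggregate is all that matters for the group sum).
The 7 free-riders keep 10 each, adding 70. Group total = 70 + 138.00 = 208.00.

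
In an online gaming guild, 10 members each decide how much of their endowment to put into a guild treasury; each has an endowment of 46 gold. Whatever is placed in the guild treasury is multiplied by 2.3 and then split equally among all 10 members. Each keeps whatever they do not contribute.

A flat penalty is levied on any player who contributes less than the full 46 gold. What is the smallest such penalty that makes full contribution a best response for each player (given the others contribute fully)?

Given the others contribute fully, the best deviation is to contribute 0 (any partial contribution still incurs the fine and gives up units whose private return 0.2300 is below 1).
Deviating from 46 to 0 saves 46 gold but forfeits the deviator's share of the drop in the guild treasury: 2.3/10 × 46 = 10.58.
So the deviation gain is 46 − 10.58 = 35.42, and the fine must be at least 35.42 gold to wipe it out.

35.42 gold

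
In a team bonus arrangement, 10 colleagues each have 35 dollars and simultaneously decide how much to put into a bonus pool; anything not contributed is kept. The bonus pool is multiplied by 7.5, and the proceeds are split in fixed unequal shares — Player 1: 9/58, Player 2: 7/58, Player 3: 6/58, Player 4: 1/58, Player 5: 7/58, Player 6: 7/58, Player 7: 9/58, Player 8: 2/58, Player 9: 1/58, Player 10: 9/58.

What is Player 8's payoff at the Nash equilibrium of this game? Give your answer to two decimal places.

Player j's private return per contributed unit is 7.5 × (j's share). Contributing is weakly dominant for j when that share is at least 1/7.5 = 0.1333, and contributing 0 is dominant otherwise.
The shares above 0.1333 belong to Player 1, Player 7 and Player 10, contributing 35 each; the remaining 7 contribute 0. Total contributed: 105.
Player 8 keeps 35 and receives 7.5 × 105 × 2/58 = 27.16 from the bonus pool, for a payoff of 62.16.

62.16 dollars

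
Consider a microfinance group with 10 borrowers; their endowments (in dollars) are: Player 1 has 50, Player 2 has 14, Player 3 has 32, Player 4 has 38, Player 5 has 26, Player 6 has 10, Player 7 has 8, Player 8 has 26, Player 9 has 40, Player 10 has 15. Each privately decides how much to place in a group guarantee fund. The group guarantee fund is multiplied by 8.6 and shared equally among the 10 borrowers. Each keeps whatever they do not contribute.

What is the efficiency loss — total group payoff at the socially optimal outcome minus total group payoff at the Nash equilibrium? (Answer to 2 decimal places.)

The private return per contributed unit is 8.6/10 = 0.8600 < 1 for every player regardless of endowment, so the Nash equilibrium is zero contribution and the group total is Σ E_j = 50 + 14 + 32 + 38 + 26 + 10 + 8 + 26 + 40 + 15 = 259.
Each contributed unit returns 8.600 to the group, so the social optimum is full contribution by everyone: group total = 8.600 × 259 = 2227.40.
Efficiency loss = (8.600 − 1) × 259 = 1968.40.

1968.40 dollars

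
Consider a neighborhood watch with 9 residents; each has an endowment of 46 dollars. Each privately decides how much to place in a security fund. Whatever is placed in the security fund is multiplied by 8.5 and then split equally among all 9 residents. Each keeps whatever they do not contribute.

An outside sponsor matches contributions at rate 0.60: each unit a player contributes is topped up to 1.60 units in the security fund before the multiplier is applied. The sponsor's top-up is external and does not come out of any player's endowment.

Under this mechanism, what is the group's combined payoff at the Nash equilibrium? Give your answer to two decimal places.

With the mechanism, a contributed unit returns 8.5 × 1.60 / 9 = 1.5111 per unit of net cost to the contributor — now above 1 — so contributing fully is weakly dominant for every player.
So the Nash equilibrium is full contribution by all 9; the group earns 8.5 × 1.60 × 414 = 5630.40.

5630.40 dollars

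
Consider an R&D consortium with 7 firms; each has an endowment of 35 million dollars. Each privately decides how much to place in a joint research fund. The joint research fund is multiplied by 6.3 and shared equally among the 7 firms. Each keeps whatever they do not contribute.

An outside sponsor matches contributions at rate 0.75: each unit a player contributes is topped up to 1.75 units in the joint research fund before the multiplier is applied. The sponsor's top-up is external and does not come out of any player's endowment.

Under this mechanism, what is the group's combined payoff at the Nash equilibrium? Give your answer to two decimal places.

The effective private return per unit is now 6.3 × 1.75 / 7 = 1.5750 > 1, so every player's dominant strategy flips to full contribution.
At the Nash equilibrium everyone contributes 35. Group total payoff = 6.3 × 1.75 × 245 = 2701.13.

2701.13 million dollars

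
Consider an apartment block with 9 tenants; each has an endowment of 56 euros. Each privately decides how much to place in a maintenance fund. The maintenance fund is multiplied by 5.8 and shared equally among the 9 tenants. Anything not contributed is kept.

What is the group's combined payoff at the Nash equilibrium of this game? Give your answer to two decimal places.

Each contributed unit returns 5.8/9 = 0.6444 to its contributor — below 1 — so contributing 0 is dominant for every player. At the Nash equilibrium everyone keeps their 56, and the group total is 9 × 56 = 504.

504.00 euros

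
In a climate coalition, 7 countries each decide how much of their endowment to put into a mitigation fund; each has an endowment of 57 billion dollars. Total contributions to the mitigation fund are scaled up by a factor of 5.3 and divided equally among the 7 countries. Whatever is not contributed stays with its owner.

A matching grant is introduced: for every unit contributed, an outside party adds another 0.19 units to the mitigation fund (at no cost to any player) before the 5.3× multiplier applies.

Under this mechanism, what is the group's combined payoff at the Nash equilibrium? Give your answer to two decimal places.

399.00 billion dollars

The effective private return is 5.3 × 1.19 / 7 = 0.9010, which is still under 1, so the mechanism doesn't change anyone's dominant strategy: zero contribution.
At the Nash equilibrium no one contributes; group total payoff = 7 × 57 = 399.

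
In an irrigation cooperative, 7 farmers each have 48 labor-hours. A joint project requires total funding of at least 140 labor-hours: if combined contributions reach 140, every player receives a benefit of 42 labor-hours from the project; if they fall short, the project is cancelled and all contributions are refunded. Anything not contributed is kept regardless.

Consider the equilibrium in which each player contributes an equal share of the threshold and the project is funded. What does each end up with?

70 labor-hours

Equal share of the threshold: 140/7 = 20.
At this profile no one gains by cutting their contribution: any cut drops the total below 140, the project is cancelled, contributions are refunded, and the deviator ends with 48, which is less than 48 − 20 + 42 = 70. Contributing more than 20 just wastes the excess. So contributing exactly 20 is a best response.
Each player's payoff: 48 − 20 + 42 = 70.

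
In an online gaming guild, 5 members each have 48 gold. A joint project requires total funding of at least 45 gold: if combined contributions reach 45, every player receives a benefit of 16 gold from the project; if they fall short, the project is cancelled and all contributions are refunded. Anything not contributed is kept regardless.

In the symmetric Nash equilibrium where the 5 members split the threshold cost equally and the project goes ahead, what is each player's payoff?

Equal share of the threshold: 45/5 = 9.
At this profile no one gains by cutting their contribution: any cut drops the total below 45, the project is cancelled, contributions are refunded, and the deviator ends with 48, which is less than 48 − 9 + 16 = 55. Contributing more than 9 just wastes the excess. So contributing exactly 9 is a best response.
Each player's payoff: 48 − 9 + 16 = 55.

55 gold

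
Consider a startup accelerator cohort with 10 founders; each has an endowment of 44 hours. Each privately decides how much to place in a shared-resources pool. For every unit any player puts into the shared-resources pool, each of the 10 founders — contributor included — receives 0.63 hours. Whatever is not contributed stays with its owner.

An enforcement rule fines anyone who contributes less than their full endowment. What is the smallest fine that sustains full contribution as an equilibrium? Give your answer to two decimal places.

Given the others contribute fully, the best deviation is to contribute 0 (any partial contribution still incurs the fine and gives up units whose private return 0.63 is below 1).
Deviating from 44 to 0 saves 44 hours but forfeits the deviator's share of the drop in the shared-resources pool: 0.63 × 44 = 27.72.
So the deviation gain is 44 − 27.72 = 16.28, and the fine must be at least 16.28 hours to wipe it out.

16.28 hours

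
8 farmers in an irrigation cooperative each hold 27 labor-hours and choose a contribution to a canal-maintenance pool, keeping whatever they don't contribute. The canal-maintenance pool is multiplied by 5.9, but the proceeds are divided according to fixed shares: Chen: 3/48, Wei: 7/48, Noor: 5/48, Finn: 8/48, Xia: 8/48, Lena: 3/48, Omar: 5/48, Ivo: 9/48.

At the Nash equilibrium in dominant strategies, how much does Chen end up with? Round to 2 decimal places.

36.96 labor-hours

Each unit j contributes comes back to j as 5.9 × (j's share), so j prefers to contribute only if that share exceeds 1/5.9 = 0.1695; otherwise keeping the unit dominates.
Only Ivo (9/48) clears that bar, contributing 27; the remaining 7 contribute 0. Total contributed: 27.
Chen keeps 27 and receives 5.9 × 27 × 3/48 = 9.96 from the canal-maintenance pool, for a payoff of 36.96.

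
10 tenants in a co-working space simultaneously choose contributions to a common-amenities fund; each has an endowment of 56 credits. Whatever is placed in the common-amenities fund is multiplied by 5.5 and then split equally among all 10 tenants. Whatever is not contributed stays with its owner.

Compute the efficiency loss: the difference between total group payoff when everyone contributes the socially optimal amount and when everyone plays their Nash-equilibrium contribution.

2520.00 credits

Each contributed unit returns 5.5/10 = 0.5500 to its contributor — below 1 — so contributing 0 is dominant for every player. At the Nash equilibrium everyone keeps their 56, and the group total is 10 × 56 = 560.
Each contributed unit returns 5.500 to the group as a whole (0.5500 to each of 10 players), which exceeds 1, so the social optimum is full contribution: group total = 5.500 × 560 = 3080.00.
Efficiency loss = 3080.00 − 560 = 2520.00.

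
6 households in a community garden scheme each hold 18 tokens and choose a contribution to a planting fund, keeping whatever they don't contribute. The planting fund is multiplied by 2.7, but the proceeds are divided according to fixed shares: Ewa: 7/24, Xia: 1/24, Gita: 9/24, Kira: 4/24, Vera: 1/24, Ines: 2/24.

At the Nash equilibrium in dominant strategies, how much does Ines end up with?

A player with share s gets back 2.7·s per unit contributed, so full contribution is dominant for anyone with s > 1/2.7 = 0.3704 and zero contribution is dominant for anyone below.
The only share above 0.3704 is Gita's 9/24, contributing 18; the remaining 5 contribute 0. Total contributed: 18.
Ines keeps 18 and receives 2.7 × 18 × 2/24 = 4.05 from the planting fund, for a payoff of 22.05.

22.05 tokens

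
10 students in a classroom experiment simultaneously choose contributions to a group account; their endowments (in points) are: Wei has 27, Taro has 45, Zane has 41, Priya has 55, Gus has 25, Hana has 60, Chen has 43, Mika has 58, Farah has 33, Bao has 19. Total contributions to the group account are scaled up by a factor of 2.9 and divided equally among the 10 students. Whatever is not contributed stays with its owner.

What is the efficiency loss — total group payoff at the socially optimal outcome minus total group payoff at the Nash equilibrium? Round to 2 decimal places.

The private return per contributed unit is 2.9/10 = 0.2900 < 1 for every player regardless of endowment, so the Nash equilibrium is zero contribution and the group total is Σ E_j = 27 + 45 + 41 + 55 + 25 + 60 + 43 + 58 + 33 + 19 = 406.
Each contributed unit returns 2.900 to the group, so the social optimum is full contribution by everyone: group total = 2.900 × 406 = 1177.40.
Efficiency loss = (2.900 − 1) × 406 = 771.40.

771.40 points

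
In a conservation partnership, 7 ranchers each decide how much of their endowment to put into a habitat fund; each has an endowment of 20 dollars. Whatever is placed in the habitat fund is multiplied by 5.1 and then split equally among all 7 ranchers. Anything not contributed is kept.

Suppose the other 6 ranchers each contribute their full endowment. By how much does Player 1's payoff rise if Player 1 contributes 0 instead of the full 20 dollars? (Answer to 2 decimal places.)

5.43 dollars

Switching from a contribution of 20 to 0 lets Player 1 keep an extra 20 dollars, but lowers the habitat fund by 20, which costs Player 1 their own share of that drop: 5.1/7 × 20 = 14.57.
Net gain = 20 − 14.57 = 5.43. The private return per contributed unit (0.7286) is below 1, so free-riding is indeed the best response regardless of what the others do.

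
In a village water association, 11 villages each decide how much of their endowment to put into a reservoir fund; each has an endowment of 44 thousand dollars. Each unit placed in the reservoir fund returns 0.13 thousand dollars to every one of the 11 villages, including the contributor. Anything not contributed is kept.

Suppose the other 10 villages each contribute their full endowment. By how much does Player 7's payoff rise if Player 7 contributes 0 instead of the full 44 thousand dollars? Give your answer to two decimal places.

38.28 thousand dollars

Switching from a contribution of 44 to 0 lets Player 7 keep an extra 44 thousand dollars, but lowers the reservoir fund by 44, which costs Player 7 their own share of that drop: 0.13 × 44 = 5.72.
Net gain = 44 − 5.72 = 38.28. The private return per contributed unit (0.13) is below 1, so free-riding is indeed the best response regardless of what the others do.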